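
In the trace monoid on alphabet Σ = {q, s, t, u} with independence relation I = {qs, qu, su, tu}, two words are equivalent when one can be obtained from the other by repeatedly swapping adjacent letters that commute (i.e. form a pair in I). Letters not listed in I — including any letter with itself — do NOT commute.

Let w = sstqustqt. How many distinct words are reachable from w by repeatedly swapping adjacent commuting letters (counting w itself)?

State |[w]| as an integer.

0(s) covers ∅
1(s) covers 0:s
2(t) covers 1:s
3(q) covers 2:t
4(u) covers ∅
5(s) covers 2:t
6(t) covers 3:q, 5:s
7(q) covers 6:t
8(t) covers 7:q
floor of heap: 0:s, 4:u
completions by unplaced set U, small U first (add the entries for U minus each lowest piece of U):
  |U|=1: {4}:1  {8}:1
  |U|=2: {4,8}:2  {7,8}:1
  |U|=3: {4,7,8}:3  {6,7,8}:1
  |U|=4: {3,6,7,8}:1  {4,6,7,8}:4  {5,6,7,8}:1
  |U|=5: {3,4,6,7,8}:5  {3,5,6,7,8}:2  {4,5,6,7,8}:5
  |U|=6: {2,3,5,6,7,8}:2  {3,4,5,6,7,8}:12
  |U|=7: {1,2,3,5,6,7,8}:2  {2,3,4,5,6,7,8}:14
  start at 0(s): 16
  start at 4(u): 2
sum over floor = 18

18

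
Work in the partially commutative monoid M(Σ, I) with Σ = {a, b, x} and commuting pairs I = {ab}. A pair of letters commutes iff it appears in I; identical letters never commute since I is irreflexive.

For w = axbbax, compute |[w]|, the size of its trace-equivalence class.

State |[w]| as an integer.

3

drop 0:a onto floor
drop 1:x onto {0:a}
drop 2:b onto {1:x}
drop 3:b onto {2:b}
drop 4:a onto {1:x}
drop 5:x onto {3:b, 4:a}
ground layer = {0:a}
drop-orders for the pieces not yet dropped (sum over which currently-grounded one goes next):
  1 to go: {5} 1
  2 to go: {3,5} 1  {4,5} 1
  3 to go: {2,3,5} 1  {3,4,5} 2
  4 to go: {2,3,4,5} 3
  if 0:a drops first: 3 orders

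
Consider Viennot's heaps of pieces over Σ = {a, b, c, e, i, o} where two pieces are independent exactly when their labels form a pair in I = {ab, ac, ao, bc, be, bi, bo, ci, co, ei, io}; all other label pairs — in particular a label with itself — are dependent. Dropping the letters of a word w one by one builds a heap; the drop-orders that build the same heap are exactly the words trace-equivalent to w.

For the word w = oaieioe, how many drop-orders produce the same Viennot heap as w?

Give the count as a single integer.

0(o) covers ∅
1(a) covers ∅
2(i) covers 1:a
3(e) covers 0:o, 1:a
4(i) covers 2:i
5(o) covers 3:e
6(e) covers 5:o
floor of heap: 0:o, 1:a
completions by unplaced set U, small U first (add the entries for U minus each lowest piece of U):
  |U|=1: {4}:1  {6}:1
  |U|=2: {2,4}:1  {4,6}:2  {5,6}:1
  |U|=3: {2,4,6}:3  {3,5,6}:1  {4,5,6}:3
  |U|=4: {0,3,5,6}:1  {2,4,5,6}:6  {3,4,5,6}:4
  |U|=5: {0,3,4,5,6}:5  {2,3,4,5,6}:10
  start at 0(o): 10
  start at 1(a): 15
sum over floor = 25

25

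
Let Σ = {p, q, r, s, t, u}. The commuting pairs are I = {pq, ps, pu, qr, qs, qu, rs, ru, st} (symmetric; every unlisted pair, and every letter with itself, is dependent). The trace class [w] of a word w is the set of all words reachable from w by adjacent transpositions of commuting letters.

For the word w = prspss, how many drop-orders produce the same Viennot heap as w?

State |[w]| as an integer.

20

drop 0:p onto floor
drop 1:r onto {0:p}
drop 2:s onto floor
drop 3:p onto {1:r}
drop 4:s onto {2:s}
drop 5:s onto {4:s}
ground layer = {0:p, 2:s}
drop-orders for the pieces not yet dropped (sum over which currently-grounded one goes next):
  1 to go: {3} 1  {5} 1
  2 to go: {1,3} 1  {3,5} 2  {4,5} 1
  3 to go: {0,1,3} 1  {1,3,5} 3  {2,4,5} 1  {3,4,5} 3
  4 to go: {0,1,3,5} 4  {1,3,4,5} 6  {2,3,4,5} 4
  if 0:p drops first: 10 orders
  if 2:s drops first: 10 orders
heap linearizations: 20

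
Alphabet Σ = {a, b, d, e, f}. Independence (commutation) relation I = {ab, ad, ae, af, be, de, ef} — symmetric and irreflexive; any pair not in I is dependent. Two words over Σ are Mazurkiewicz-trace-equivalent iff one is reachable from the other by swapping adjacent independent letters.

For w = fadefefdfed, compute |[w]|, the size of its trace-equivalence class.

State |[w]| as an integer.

piece 0:f — minimal
piece 1:a — minimal
piece 2:d rests on {0:f}
piece 3:e — minimal
piece 4:f rests on {2:d}
piece 5:e rests on {3:e}
piece 6:f rests on {4:f}
piece 7:d rests on {6:f}
piece 8:f rests on {7:d}
piece 9:e rests on {5:e}
piece 10:d rests on {8:f}
minimal pieces: {0:f, 1:a, 3:e}
ways to finish when only these pieces remain (= sum over removing one remaining piece with nothing left below it):
  1 left: {1}→1  {9}→1  {10}→1
  2 left: {1,9}→2  {1,10}→2  {5,9}→1  {8,10}→1  {9,10}→2
  3 left: {1,5,9}→3  {1,8,10}→3  {1,9,10}→6  {3,5,9}→1  {5,9,10}→3  {7,8,10}→1  {8,9,10}→3
  4 left: {1,3,5,9}→4  {1,5,9,10}→12  {1,7,8,10}→4  {1,8,9,10}→12  {3,5,9,10}→4  {5,8,9,10}→6  {6,7,8,10}→1  {7,8,9,10}→4
  5 left: {1,3,5,9,10}→20  {1,5,8,9,10}→30  {1,6,7,8,10}→5  {1,7,8,9,10}→20  {3,5,8,9,10}→10  {4,6,7,8,10}→1  {5,7,8,9,10}→10  {6,7,8,9,10}→5
  6 left: {1,3,5,8,9,10}→60  {1,4,6,7,8,10}→6  {1,5,7,8,9,10}→60  {1,6,7,8,9,10}→30  {2,4,6,7,8,10}→1  {3,5,7,8,9,10}→20  {4,6,7,8,9,10}→6  {5,6,7,8,9,10}→15
  7 left: {0,2,4,6,7,8,10}→1  {1,2,4,6,7,8,10}→7  {1,3,5,7,8,9,10}→140  {1,4,6,7,8,9,10}→42  {1,5,6,7,8,9,10}→105  {2,4,6,7,8,9,10}→7  {3,5,6,7,8,9,10}→35  {4,5,6,7,8,9,10}→21
  8 left: {0,1,2,4,6,7,8,10}→8  {0,2,4,6,7,8,9,10}→8  {1,2,4,6,7,8,9,10}→56  {1,3,5,6,7,8,9,10}→280  {1,4,5,6,7,8,9,10}→168  {2,4,5,6,7,8,9,10}→28  {3,4,5,6,7,8,9,10}→56
  9 left: {0,1,2,4,6,7,8,9,10}→72  {0,2,4,5,6,7,8,9,10}→36  {1,2,4,5,6,7,8,9,10}→252  {1,3,4,5,6,7,8,9,10}→504  {2,3,4,5,6,7,8,9,10}→84
  placing 0:f first → 840 extensions
  placing 1:a first → 120 extensions
  placing 3:e first → 360 extensions
total linear extensions = 1320

1320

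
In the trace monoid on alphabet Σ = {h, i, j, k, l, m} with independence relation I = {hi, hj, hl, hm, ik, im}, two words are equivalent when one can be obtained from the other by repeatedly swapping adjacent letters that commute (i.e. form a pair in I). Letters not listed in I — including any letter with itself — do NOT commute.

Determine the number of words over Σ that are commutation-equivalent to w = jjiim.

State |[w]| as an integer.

3

piece 0:j — minimal
piece 1:j rests on {0:j}
piece 2:i rests on {1:j}
piece 3:i rests on {2:i}
piece 4:m rests on {1:j}
minimal pieces: {0:j}
ways to finish when only these pieces remain (= sum over removing one remaining piece with nothing left below it):
  1 left: {3}→1  {4}→1
  2 left: {2,3}→1  {3,4}→2
  3 left: {2,3,4}→3
  placing 0:j first → 3 extensions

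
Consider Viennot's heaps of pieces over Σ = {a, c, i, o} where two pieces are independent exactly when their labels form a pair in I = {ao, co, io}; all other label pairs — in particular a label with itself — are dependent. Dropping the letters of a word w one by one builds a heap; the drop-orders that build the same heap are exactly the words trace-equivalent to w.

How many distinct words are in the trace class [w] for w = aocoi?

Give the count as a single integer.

0(a) covers ∅
1(o) covers ∅
2(c) covers 0:a
3(o) covers 1:o
4(i) covers 2:c
floor of heap: 0:a, 1:o
completions by unplaced set U, small U first (add the entries for U minus each lowest piece of U):
  |U|=1: {3}:1  {4}:1
  |U|=2: {1,3}:1  {2,4}:1  {3,4}:2
  |U|=3: {0,2,4}:1  {1,3,4}:3  {2,3,4}:3
  start at 0(a): 6
  start at 1(o): 4
sum over floor = 10

10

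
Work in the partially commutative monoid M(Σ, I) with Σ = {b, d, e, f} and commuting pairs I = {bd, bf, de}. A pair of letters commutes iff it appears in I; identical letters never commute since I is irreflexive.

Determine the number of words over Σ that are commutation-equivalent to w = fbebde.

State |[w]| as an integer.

9

0(f) covers ∅
1(b) covers ∅
2(e) covers 0:f, 1:b
3(b) covers 2:e
4(d) covers 0:f
5(e) covers 3:b
floor of heap: 0:f, 1:b
completions by unplaced set U, small U first (add the entries for U minus each lowest piece of U):
  |U|=1: {4}:1  {5}:1
  |U|=2: {3,5}:1  {4,5}:2
  |U|=3: {2,3,5}:1  {3,4,5}:3
  |U|=4: {1,2,3,5}:1  {2,3,4,5}:4
  start at 0(f): 5
  start at 1(b): 4
sum over floor = 9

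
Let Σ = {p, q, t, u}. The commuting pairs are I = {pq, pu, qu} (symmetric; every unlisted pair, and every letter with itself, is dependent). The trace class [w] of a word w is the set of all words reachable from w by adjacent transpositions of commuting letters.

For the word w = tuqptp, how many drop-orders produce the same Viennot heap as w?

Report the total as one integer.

6

drop 0:t onto floor
drop 1:u onto {0:t}
drop 2:q onto {0:t}
drop 3:p onto {0:t}
drop 4:t onto {1:u, 2:q, 3:p}
drop 5:p onto {4:t}
ground layer = {0:t}
drop-orders for the pieces not yet dropped (sum over which currently-grounded one goes next):
  1 to go: {5} 1
  2 to go: {4,5} 1
  3 to go: {1,4,5} 1  {2,4,5} 1  {3,4,5} 1
  4 to go: {1,2,4,5} 2  {1,3,4,5} 2  {2,3,4,5} 2
  if 0:t drops first: 6 orders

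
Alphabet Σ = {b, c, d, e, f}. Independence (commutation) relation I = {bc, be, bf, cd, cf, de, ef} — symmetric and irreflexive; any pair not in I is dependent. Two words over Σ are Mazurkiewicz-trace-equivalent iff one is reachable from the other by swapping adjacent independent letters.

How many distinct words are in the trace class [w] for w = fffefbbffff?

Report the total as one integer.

0(f) covers ∅
1(f) covers 0:f
2(f) covers 1:f
3(e) covers ∅
4(f) covers 2:f
5(b) covers ∅
6(b) covers 5:b
7(f) covers 4:f
8(f) covers 7:f
9(f) covers 8:f
10(f) covers 9:f
floor of heap: 0:f, 3:e, 5:b
completions by unplaced set U, small U first (add the entries for U minus each lowest piece of U):
  |U|=1: {3}:1  {6}:1  {10}:1
  |U|=2: {3,6}:2  {3,10}:2  {5,6}:1  {6,10}:2  {9,10}:1
  |U|=3: {3,5,6}:3  {3,6,10}:6  {3,9,10}:3  {5,6,10}:3  {6,9,10}:3  {8,9,10}:1
  |U|=4: {3,5,6,10}:12  {3,6,9,10}:12  {3,8,9,10}:4  {5,6,9,10}:6  {6,8,9,10}:4  {7,8,9,10}:1
  |U|=5: {3,5,6,9,10}:30  {3,6,8,9,10}:20  {3,7,8,9,10}:5  {4,7,8,9,10}:1  {5,6,8,9,10}:10  {6,7,8,9,10}:5
  |U|=6: {2,4,7,8,9,10}:1  {3,4,7,8,9,10}:6  {3,5,6,8,9,10}:60  {3,6,7,8,9,10}:30  {4,6,7,8,9,10}:6  {5,6,7,8,9,10}:15
  |U|=7: {1,2,4,7,8,9,10}:1  {2,3,4,7,8,9,10}:7  {2,4,6,7,8,9,10}:7  {3,4,6,7,8,9,10}:42  {3,5,6,7,8,9,10}:105  {4,5,6,7,8,9,10}:21
  |U|=8: {0,1,2,4,7,8,9,10}:1  {1,2,3,4,7,8,9,10}:8  {1,2,4,6,7,8,9,10}:8  {2,3,4,6,7,8,9,10}:56  {2,4,5,6,7,8,9,10}:28  {3,4,5,6,7,8,9,10}:168
  |U|=9: {0,1,2,3,4,7,8,9,10}:9  {0,1,2,4,6,7,8,9,10}:9  {1,2,3,4,6,7,8,9,10}:72  {1,2,4,5,6,7,8,9,10}:36  {2,3,4,5,6,7,8,9,10}:252
  start at 0(f): 360
  start at 3(e): 45
  start at 5(b): 90
sum over floor = 495

495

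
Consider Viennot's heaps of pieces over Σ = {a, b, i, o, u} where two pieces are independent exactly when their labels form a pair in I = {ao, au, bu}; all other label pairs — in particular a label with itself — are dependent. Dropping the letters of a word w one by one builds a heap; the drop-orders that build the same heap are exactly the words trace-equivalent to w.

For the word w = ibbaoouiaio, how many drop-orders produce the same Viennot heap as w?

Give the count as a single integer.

piece 0:i — minimal
piece 1:b rests on {0:i}
piece 2:b rests on {1:b}
piece 3:a rests on {2:b}
piece 4:o rests on {2:b}
piece 5:o rests on {4:o}
piece 6:u rests on {5:o}
piece 7:i rests on {3:a, 6:u}
piece 8:a rests on {7:i}
piece 9:i rests on {8:a}
piece 10:o rests on {9:i}
minimal pieces: {0:i}
ways to finish when only these pieces remain (= sum over removing one remaining piece with nothing left below it):
  1 left: {10}→1
  2 left: {9,10}→1
  3 left: {8,9,10}→1
  4 left: {7,8,9,10}→1
  5 left: {3,7,8,9,10}→1  {6,7,8,9,10}→1
  6 left: {3,6,7,8,9,10}→2  {5,6,7,8,9,10}→1
  7 left: {3,5,6,7,8,9,10}→3  {4,5,6,7,8,9,10}→1
  8 left: {3,4,5,6,7,8,9,10}→4
  9 left: {2,3,4,5,6,7,8,9,10}→4
  placing 0:i first → 4 extensions

4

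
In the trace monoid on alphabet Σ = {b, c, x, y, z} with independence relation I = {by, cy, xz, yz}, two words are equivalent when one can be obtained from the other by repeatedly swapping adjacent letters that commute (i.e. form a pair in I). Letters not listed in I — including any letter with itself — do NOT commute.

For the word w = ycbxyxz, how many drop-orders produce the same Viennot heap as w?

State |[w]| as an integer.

piece 0:y — minimal
piece 1:c — minimal
piece 2:b rests on {1:c}
piece 3:x rests on {0:y, 2:b}
piece 4:y rests on {3:x}
piece 5:x rests on {4:y}
piece 6:z rests on {2:b}
minimal pieces: {0:y, 1:c}
ways to finish when only these pieces remain (= sum over removing one remaining piece with nothing left below it):
  1 left: {5}→1  {6}→1
  2 left: {4,5}→1  {5,6}→2
  3 left: {3,4,5}→1  {4,5,6}→3
  4 left: {0,3,4,5}→1  {3,4,5,6}→4
  5 left: {0,3,4,5,6}→5  {2,3,4,5,6}→4
  placing 0:y first → 4 extensions
  placing 1:c first → 9 extensions
total linear extensions = 13

13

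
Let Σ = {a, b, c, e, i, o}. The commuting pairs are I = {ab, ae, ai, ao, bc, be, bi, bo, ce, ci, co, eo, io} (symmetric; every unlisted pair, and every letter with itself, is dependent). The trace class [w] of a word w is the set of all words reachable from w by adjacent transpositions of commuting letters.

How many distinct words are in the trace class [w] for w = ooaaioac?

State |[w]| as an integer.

280

#0=o has no predecessor
#1=o depends on [0:o]
#2=a has no predecessor
#3=a depends on [2:a]
#4=i has no predecessor
#5=o depends on [1:o]
#6=a depends on [3:a]
#7=c depends on [6:a]
sources: [0:o, 2:a, 4:i]
N(rest) = Σ N(rest − s) over sources s of rest; N(one piece) = 1:
  size 1 → [4]=1  [5]=1  [7]=1
  size 2 → [1,5]=1  [4,5]=2  [4,7]=2  [5,7]=2  [6,7]=1
  size 3 → [0,1,5]=1  [1,4,5]=3  [1,5,7]=3  [3,6,7]=1  [4,5,7]=6  [4,6,7]=3  [5,6,7]=3
  size 4 → [0,1,4,5]=4  [0,1,5,7]=4  [1,4,5,7]=12  [1,5,6,7]=6  [2,3,6,7]=1  [3,4,6,7]=4  [3,5,6,7]=4  [4,5,6,7]=12
  size 5 → [0,1,4,5,7]=20  [0,1,5,6,7]=10  [1,3,5,6,7]=10  [1,4,5,6,7]=30  [2,3,4,6,7]=5  [2,3,5,6,7]=5  [3,4,5,6,7]=20
  size 6 → [0,1,3,5,6,7]=20  [0,1,4,5,6,7]=60  [1,2,3,5,6,7]=15  [1,3,4,5,6,7]=60  [2,3,4,5,6,7]=30
  first=0(o) contributes 105
  first=2(a) contributes 140
  first=4(i) contributes 35
|[w]| = 280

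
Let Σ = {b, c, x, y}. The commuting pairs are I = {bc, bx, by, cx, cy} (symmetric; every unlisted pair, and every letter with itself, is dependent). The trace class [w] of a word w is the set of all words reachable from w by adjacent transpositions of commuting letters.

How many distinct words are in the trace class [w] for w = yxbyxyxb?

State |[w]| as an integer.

28

0(y) covers ∅
1(x) covers 0:y
2(b) covers ∅
3(y) covers 1:x
4(x) covers 3:y
5(y) covers 4:x
6(x) covers 5:y
7(b) covers 2:b
floor of heap: 0:y, 2:b
completions by unplaced set U, small U first (add the entries for U minus each lowest piece of U):
  |U|=1: {6}:1  {7}:1
  |U|=2: {2,7}:1  {5,6}:1  {6,7}:2
  |U|=3: {2,6,7}:3  {4,5,6}:1  {5,6,7}:3
  |U|=4: {2,5,6,7}:6  {3,4,5,6}:1  {4,5,6,7}:4
  |U|=5: {1,3,4,5,6}:1  {2,4,5,6,7}:10  {3,4,5,6,7}:5
  |U|=6: {0,1,3,4,5,6}:1  {1,3,4,5,6,7}:6  {2,3,4,5,6,7}:15
  start at 0(y): 21
  start at 2(b): 7
sum over floor = 28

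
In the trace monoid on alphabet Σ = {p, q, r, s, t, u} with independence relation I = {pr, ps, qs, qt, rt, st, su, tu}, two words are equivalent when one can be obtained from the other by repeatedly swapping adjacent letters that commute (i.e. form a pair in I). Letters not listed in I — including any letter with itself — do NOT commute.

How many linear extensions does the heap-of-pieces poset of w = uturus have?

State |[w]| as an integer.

12

#0=u has no predecessor
#1=t has no predecessor
#2=u depends on [0:u]
#3=r depends on [2:u]
#4=u depends on [3:r]
#5=s depends on [3:r]
sources: [0:u, 1:t]
N(rest) = Σ N(rest − s) over sources s of rest; N(one piece) = 1:
  size 1 → [1]=1  [4]=1  [5]=1
  size 2 → [1,4]=2  [1,5]=2  [4,5]=2
  size 3 → [1,4,5]=6  [3,4,5]=2
  size 4 → [1,3,4,5]=8  [2,3,4,5]=2
  first=0(u) contributes 10
  first=1(t) contributes 2
|[w]| = 12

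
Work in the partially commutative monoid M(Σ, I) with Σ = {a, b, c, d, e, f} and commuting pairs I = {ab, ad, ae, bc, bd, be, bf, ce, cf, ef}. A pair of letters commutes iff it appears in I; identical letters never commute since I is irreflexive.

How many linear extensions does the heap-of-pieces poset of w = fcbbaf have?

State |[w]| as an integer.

piece 0:f — minimal
piece 1:c — minimal
piece 2:b — minimal
piece 3:b rests on {2:b}
piece 4:a rests on {0:f, 1:c}
piece 5:f rests on {4:a}
minimal pieces: {0:f, 1:c, 2:b}
ways to finish when only these pieces remain (= sum over removing one remaining piece with nothing left below it):
  1 left: {3}→1  {5}→1
  2 left: {2,3}→1  {3,5}→2  {4,5}→1
  3 left: {0,4,5}→1  {1,4,5}→1  {2,3,5}→3  {3,4,5}→3
  4 left: {0,1,4,5}→2  {0,3,4,5}→4  {1,3,4,5}→4  {2,3,4,5}→6
  placing 0:f first → 10 extensions
  placing 1:c first → 10 extensions
  placing 2:b first → 10 extensions
total linear extensions = 30

30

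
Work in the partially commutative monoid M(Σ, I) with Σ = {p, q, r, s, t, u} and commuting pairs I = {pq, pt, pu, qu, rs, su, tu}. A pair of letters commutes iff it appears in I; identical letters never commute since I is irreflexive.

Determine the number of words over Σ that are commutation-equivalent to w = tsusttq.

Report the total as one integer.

piece 0:t — minimal
piece 1:s rests on {0:t}
piece 2:u — minimal
piece 3:s rests on {1:s}
piece 4:t rests on {3:s}
piece 5:t rests on {4:t}
piece 6:q rests on {5:t}
minimal pieces: {0:t, 2:u}
ways to finish when only these pieces remain (= sum over removing one remaining piece with nothing left below it):
  1 left: {2}→1  {6}→1
  2 left: {2,6}→2  {5,6}→1
  3 left: {2,5,6}→3  {4,5,6}→1
  4 left: {2,4,5,6}→4  {3,4,5,6}→1
  5 left: {1,3,4,5,6}→1  {2,3,4,5,6}→5
  placing 0:t first → 6 extensions
  placing 2:u first → 1 extensions
total linear extensions = 7

7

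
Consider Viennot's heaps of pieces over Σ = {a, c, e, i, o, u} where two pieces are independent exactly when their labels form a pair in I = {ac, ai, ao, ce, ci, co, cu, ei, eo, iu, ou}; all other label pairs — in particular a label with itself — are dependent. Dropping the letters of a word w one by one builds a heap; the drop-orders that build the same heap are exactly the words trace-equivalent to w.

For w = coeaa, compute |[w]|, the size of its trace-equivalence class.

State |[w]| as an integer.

#0=c has no predecessor
#1=o has no predecessor
#2=e has no predecessor
#3=a depends on [2:e]
#4=a depends on [3:a]
sources: [0:c, 1:o, 2:e]
N(rest) = Σ N(rest − s) over sources s of rest; N(one piece) = 1:
  size 1 → [0]=1  [1]=1  [4]=1
  size 2 → [0,1]=2  [0,4]=2  [1,4]=2  [3,4]=1
  size 3 → [0,1,4]=6  [0,3,4]=3  [1,3,4]=3  [2,3,4]=1
  first=0(c) contributes 4
  first=1(o) contributes 4
  first=2(e) contributes 12
|[w]| = 20

20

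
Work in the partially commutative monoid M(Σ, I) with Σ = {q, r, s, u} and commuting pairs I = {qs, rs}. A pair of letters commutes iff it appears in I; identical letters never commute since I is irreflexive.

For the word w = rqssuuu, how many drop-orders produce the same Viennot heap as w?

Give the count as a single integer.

6

piece 0:r — minimal
piece 1:q rests on {0:r}
piece 2:s — minimal
piece 3:s rests on {2:s}
piece 4:u rests on {1:q, 3:s}
piece 5:u rests on {4:u}
piece 6:u rests on {5:u}
minimal pieces: {0:r, 2:s}
ways to finish when only these pieces remain (= sum over removing one remaining piece with nothing left below it):
  1 left: {6}→1
  2 left: {5,6}→1
  3 left: {4,5,6}→1
  4 left: {1,4,5,6}→1  {3,4,5,6}→1
  5 left: {0,1,4,5,6}→1  {1,3,4,5,6}→2  {2,3,4,5,6}→1
  placing 0:r first → 3 extensions
  placing 2:s first → 3 extensions
total linear extensions = 6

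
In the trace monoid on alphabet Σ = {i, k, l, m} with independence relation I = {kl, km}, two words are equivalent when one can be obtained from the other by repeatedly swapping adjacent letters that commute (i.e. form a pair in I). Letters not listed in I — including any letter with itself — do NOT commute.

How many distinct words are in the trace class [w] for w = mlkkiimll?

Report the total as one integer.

#0=m has no predecessor
#1=l depends on [0:m]
#2=k has no predecessor
#3=k depends on [2:k]
#4=i depends on [1:l, 3:k]
#5=i depends on [4:i]
#6=m depends on [5:i]
#7=l depends on [6:m]
#8=l depends on [7:l]
sources: [0:m, 2:k]
N(rest) = Σ N(rest − s) over sources s of rest; N(one piece) = 1:
  size 1 → [8]=1
  size 2 → [7,8]=1
  size 3 → [6,7,8]=1
  size 4 → [5,6,7,8]=1
  size 5 → [4,5,6,7,8]=1
  size 6 → [1,4,5,6,7,8]=1  [3,4,5,6,7,8]=1
  size 7 → [0,1,4,5,6,7,8]=1  [1,3,4,5,6,7,8]=2  [2,3,4,5,6,7,8]=1
  first=0(m) contributes 3
  first=2(k) contributes 3
|[w]| = 6

6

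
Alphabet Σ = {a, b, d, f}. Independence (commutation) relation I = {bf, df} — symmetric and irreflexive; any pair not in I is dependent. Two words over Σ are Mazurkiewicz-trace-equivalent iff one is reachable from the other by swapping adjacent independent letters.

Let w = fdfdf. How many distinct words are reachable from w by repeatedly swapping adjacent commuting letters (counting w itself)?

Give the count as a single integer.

piece 0:f — minimal
piece 1:d — minimal
piece 2:f rests on {0:f}
piece 3:d rests on {1:d}
piece 4:f rests on {2:f}
minimal pieces: {0:f, 1:d}
ways to finish when only these pieces remain (= sum over removing one remaining piece with nothing left below it):
  1 left: {3}→1  {4}→1
  2 left: {1,3}→1  {2,4}→1  {3,4}→2
  3 left: {0,2,4}→1  {1,3,4}→3  {2,3,4}→3
  placing 0:f first → 6 extensions
  placing 1:d first → 4 extensions
total linear extensions = 10

10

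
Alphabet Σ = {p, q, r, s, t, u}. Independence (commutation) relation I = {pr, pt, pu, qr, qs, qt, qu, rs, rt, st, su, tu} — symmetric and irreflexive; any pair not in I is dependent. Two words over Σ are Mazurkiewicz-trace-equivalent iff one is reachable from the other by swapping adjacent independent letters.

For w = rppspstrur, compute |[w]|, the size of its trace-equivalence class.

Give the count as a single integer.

1260

piece 0:r — minimal
piece 1:p — minimal
piece 2:p rests on {1:p}
piece 3:s rests on {2:p}
piece 4:p rests on {3:s}
piece 5:s rests on {4:p}
piece 6:t — minimal
piece 7:r rests on {0:r}
piece 8:u rests on {7:r}
piece 9:r rests on {8:u}
minimal pieces: {0:r, 1:p, 6:t}
ways to finish when only these pieces remain (= sum over removing one remaining piece with nothing left below it):
  1 left: {5}→1  {6}→1  {9}→1
  2 left: {4,5}→1  {5,6}→2  {5,9}→2  {6,9}→2  {8,9}→1
  3 left: {3,4,5}→1  {4,5,6}→3  {4,5,9}→3  {5,6,9}→6  {5,8,9}→3  {6,8,9}→3  {7,8,9}→1
  4 left: {0,7,8,9}→1  {2,3,4,5}→1  {3,4,5,6}→4  {3,4,5,9}→4  {4,5,6,9}→12  {4,5,8,9}→6  {5,6,8,9}→12  {5,7,8,9}→4  {6,7,8,9}→4
  5 left: {0,5,7,8,9}→5  {0,6,7,8,9}→5  {1,2,3,4,5}→1  {2,3,4,5,6}→5  {2,3,4,5,9}→5  {3,4,5,6,9}→20  {3,4,5,8,9}→10  {4,5,6,8,9}→30  {4,5,7,8,9}→10  {5,6,7,8,9}→20
  6 left: {0,4,5,7,8,9}→15  {0,5,6,7,8,9}→30  {1,2,3,4,5,6}→6  {1,2,3,4,5,9}→6  {2,3,4,5,6,9}→30  {2,3,4,5,8,9}→15  {3,4,5,6,8,9}→60  {3,4,5,7,8,9}→20  {4,5,6,7,8,9}→60
  7 left: {0,3,4,5,7,8,9}→35  {0,4,5,6,7,8,9}→105  {1,2,3,4,5,6,9}→42  {1,2,3,4,5,8,9}→21  {2,3,4,5,6,8,9}→105  {2,3,4,5,7,8,9}→35  {3,4,5,6,7,8,9}→140
  8 left: {0,2,3,4,5,7,8,9}→70  {0,3,4,5,6,7,8,9}→280  {1,2,3,4,5,6,8,9}→168  {1,2,3,4,5,7,8,9}→56  {2,3,4,5,6,7,8,9}→280
  placing 0:r first → 504 extensions
  placing 1:p first → 630 extensions
  placing 6:t first → 126 extensions
total linear extensions = 1260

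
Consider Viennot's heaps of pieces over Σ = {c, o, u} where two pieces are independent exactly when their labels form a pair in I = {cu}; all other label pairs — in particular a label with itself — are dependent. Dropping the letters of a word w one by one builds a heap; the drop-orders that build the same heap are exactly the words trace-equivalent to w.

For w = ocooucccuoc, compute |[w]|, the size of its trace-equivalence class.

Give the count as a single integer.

piece 0:o — minimal
piece 1:c rests on {0:o}
piece 2:o rests on {1:c}
piece 3:o rests on {2:o}
piece 4:u rests on {3:o}
piece 5:c rests on {3:o}
piece 6:c rests on {5:c}
piece 7:c rests on {6:c}
piece 8:u rests on {4:u}
piece 9:o rests on {7:c, 8:u}
piece 10:c rests on {9:o}
minimal pieces: {0:o}
ways to finish when only these pieces remain (= sum over removing one remaining piece with nothing left below it):
  1 left: {10}→1
  2 left: {9,10}→1
  3 left: {7,9,10}→1  {8,9,10}→1
  4 left: {4,8,9,10}→1  {6,7,9,10}→1  {7,8,9,10}→2
  5 left: {4,7,8,9,10}→3  {5,6,7,9,10}→1  {6,7,8,9,10}→3
  6 left: {4,6,7,8,9,10}→6  {5,6,7,8,9,10}→4
  7 left: {4,5,6,7,8,9,10}→10
  8 left: {3,4,5,6,7,8,9,10}→10
  9 left: {2,3,4,5,6,7,8,9,10}→10
  placing 0:o first → 10 extensions

10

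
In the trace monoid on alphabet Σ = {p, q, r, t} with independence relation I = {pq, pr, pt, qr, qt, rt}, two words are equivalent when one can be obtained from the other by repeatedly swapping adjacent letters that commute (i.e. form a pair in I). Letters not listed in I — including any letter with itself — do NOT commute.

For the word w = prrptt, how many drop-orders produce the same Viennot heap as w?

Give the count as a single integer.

90

drop 0:p onto floor
drop 1:r onto floor
drop 2:r onto {1:r}
drop 3:p onto {0:p}
drop 4:t onto floor
drop 5:t onto {4:t}
ground layer = {0:p, 1:r, 4:t}
drop-orders for the pieces not yet dropped (sum over which currently-grounded one goes next):
  1 to go: {2} 1  {3} 1  {5} 1
  2 to go: {0,3} 1  {1,2} 1  {2,3} 2  {2,5} 2  {3,5} 2  {4,5} 1
  3 to go: {0,2,3} 3  {0,3,5} 3  {1,2,3} 3  {1,2,5} 3  {2,3,5} 6  {2,4,5} 3  {3,4,5} 3
  4 to go: {0,1,2,3} 6  {0,2,3,5} 12  {0,3,4,5} 6  {1,2,3,5} 12  {1,2,4,5} 6  {2,3,4,5} 12
  if 0:p drops first: 30 orders
  if 1:r drops first: 30 orders
  if 4:t drops first: 30 orders
heap linearizations: 90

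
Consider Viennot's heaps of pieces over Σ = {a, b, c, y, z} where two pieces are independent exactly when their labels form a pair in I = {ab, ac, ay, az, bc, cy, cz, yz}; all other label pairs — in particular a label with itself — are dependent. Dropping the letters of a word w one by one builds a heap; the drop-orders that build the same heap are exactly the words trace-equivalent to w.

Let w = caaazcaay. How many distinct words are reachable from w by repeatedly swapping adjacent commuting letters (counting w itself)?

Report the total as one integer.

1512

piece 0:c — minimal
piece 1:a — minimal
piece 2:a rests on {1:a}
piece 3:a rests on {2:a}
piece 4:z — minimal
piece 5:c rests on {0:c}
piece 6:a rests on {3:a}
piece 7:a rests on {6:a}
piece 8:y — minimal
minimal pieces: {0:c, 1:a, 4:z, 8:y}
ways to finish when only these pieces remain (= sum over removing one remaining piece with nothing left below it):
  1 left: {4}→1  {5}→1  {7}→1  {8}→1
  2 left: {0,5}→1  {4,5}→2  {4,7}→2  {4,8}→2  {5,7}→2  {5,8}→2  {6,7}→1  {7,8}→2
  3 left: {0,4,5}→3  {0,5,7}→3  {0,5,8}→3  {3,6,7}→1  {4,5,7}→6  {4,5,8}→6  {4,6,7}→3  {4,7,8}→6  {5,6,7}→3  {5,7,8}→6  {6,7,8}→3
  4 left: {0,4,5,7}→12  {0,4,5,8}→12  {0,5,6,7}→6  {0,5,7,8}→12  {2,3,6,7}→1  {3,4,6,7}→4  {3,5,6,7}→4  {3,6,7,8}→4  {4,5,6,7}→12  {4,5,7,8}→24  {4,6,7,8}→12  {5,6,7,8}→12
  5 left: {0,3,5,6,7}→10  {0,4,5,6,7}→30  {0,4,5,7,8}→60  {0,5,6,7,8}→30  {1,2,3,6,7}→1  {2,3,4,6,7}→5  {2,3,5,6,7}→5  {2,3,6,7,8}→5  {3,4,5,6,7}→20  {3,4,6,7,8}→20  {3,5,6,7,8}→20  {4,5,6,7,8}→60
  6 left: {0,2,3,5,6,7}→15  {0,3,4,5,6,7}→60  {0,3,5,6,7,8}→60  {0,4,5,6,7,8}→180  {1,2,3,4,6,7}→6  {1,2,3,5,6,7}→6  {1,2,3,6,7,8}→6  {2,3,4,5,6,7}→30  {2,3,4,6,7,8}→30  {2,3,5,6,7,8}→30  {3,4,5,6,7,8}→120
  7 left: {0,1,2,3,5,6,7}→21  {0,2,3,4,5,6,7}→105  {0,2,3,5,6,7,8}→105  {0,3,4,5,6,7,8}→420  {1,2,3,4,5,6,7}→42  {1,2,3,4,6,7,8}→42  {1,2,3,5,6,7,8}→42  {2,3,4,5,6,7,8}→210
  placing 0:c first → 336 extensions
  placing 1:a first → 840 extensions
  placing 4:z first → 168 extensions
  placing 8:y first → 168 extensions
total linear extensions = 1512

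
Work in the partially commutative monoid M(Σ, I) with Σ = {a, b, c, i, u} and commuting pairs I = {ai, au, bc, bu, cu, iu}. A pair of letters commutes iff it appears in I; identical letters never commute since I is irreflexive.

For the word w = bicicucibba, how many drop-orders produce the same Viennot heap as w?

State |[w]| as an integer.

11

drop 0:b onto floor
drop 1:i onto {0:b}
drop 2:c onto {1:i}
drop 3:i onto {2:c}
drop 4:c onto {3:i}
drop 5:u onto floor
drop 6:c onto {4:c}
drop 7:i onto {6:c}
drop 8:b onto {7:i}
drop 9:b onto {8:b}
drop 10:a onto {9:b}
ground layer = {0:b, 5:u}
drop-orders for the pieces not yet dropped (sum over which currently-grounded one goes next):
  1 to go: {5} 1  {10} 1
  2 to go: {5,10} 2  {9,10} 1
  3 to go: {5,9,10} 3  {8,9,10} 1
  4 to go: {5,8,9,10} 4  {7,8,9,10} 1
  5 to go: {5,7,8,9,10} 5  {6,7,8,9,10} 1
  6 to go: {4,6,7,8,9,10} 1  {5,6,7,8,9,10} 6
  7 to go: {3,4,6,7,8,9,10} 1  {4,5,6,7,8,9,10} 7
  8 to go: {2,3,4,6,7,8,9,10} 1  {3,4,5,6,7,8,9,10} 8
  9 to go: {1,2,3,4,6,7,8,9,10} 1  {2,3,4,5,6,7,8,9,10} 9
  if 0:b drops first: 10 orders
  if 5:u drops first: 1 orders
heap linearizations: 11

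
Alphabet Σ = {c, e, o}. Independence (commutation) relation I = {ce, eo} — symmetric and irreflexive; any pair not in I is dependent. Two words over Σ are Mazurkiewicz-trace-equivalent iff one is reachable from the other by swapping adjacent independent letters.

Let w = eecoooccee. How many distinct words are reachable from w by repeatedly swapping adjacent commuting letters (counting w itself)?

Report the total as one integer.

drop 0:e onto floor
drop 1:e onto {0:e}
drop 2:c onto floor
drop 3:o onto {2:c}
drop 4:o onto {3:o}
drop 5:o onto {4:o}
drop 6:c onto {5:o}
drop 7:c onto {6:c}
drop 8:e onto {1:e}
drop 9:e onto {8:e}
ground layer = {0:e, 2:c}
drop-orders for the pieces not yet dropped (sum over which currently-grounded one goes next):
  1 to go: {7} 1  {9} 1
  2 to go: {6,7} 1  {7,9} 2  {8,9} 1
  3 to go: {1,8,9} 1  {5,6,7} 1  {6,7,9} 3  {7,8,9} 3
  4 to go: {0,1,8,9} 1  {1,7,8,9} 4  {4,5,6,7} 1  {5,6,7,9} 4  {6,7,8,9} 6
  5 to go: {0,1,7,8,9} 5  {1,6,7,8,9} 10  {3,4,5,6,7} 1  {4,5,6,7,9} 5  {5,6,7,8,9} 10
  6 to go: {0,1,6,7,8,9} 15  {1,5,6,7,8,9} 20  {2,3,4,5,6,7} 1  {3,4,5,6,7,9} 6  {4,5,6,7,8,9} 15
  7 to go: {0,1,5,6,7,8,9} 35  {1,4,5,6,7,8,9} 35  {2,3,4,5,6,7,9} 7  {3,4,5,6,7,8,9} 21
  8 to go: {0,1,4,5,6,7,8,9} 70  {1,3,4,5,6,7,8,9} 56  {2,3,4,5,6,7,8,9} 28
  if 0:e drops first: 84 orders
  if 2:c drops first: 126 orders
heap linearizations: 210

210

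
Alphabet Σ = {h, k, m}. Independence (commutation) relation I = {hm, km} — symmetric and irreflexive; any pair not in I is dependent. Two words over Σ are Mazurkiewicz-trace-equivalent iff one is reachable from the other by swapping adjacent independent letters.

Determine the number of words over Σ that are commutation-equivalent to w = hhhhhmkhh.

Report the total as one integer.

drop 0:h onto floor
drop 1:h onto {0:h}
drop 2:h onto {1:h}
drop 3:h onto {2:h}
drop 4:h onto {3:h}
drop 5:m onto floor
drop 6:k onto {4:h}
drop 7:h onto {6:k}
drop 8:h onto {7:h}
ground layer = {0:h, 5:m}
drop-orders for the pieces not yet dropped (sum over which currently-grounded one goes next):
  1 to go: {5} 1  {8} 1
  2 to go: {5,8} 2  {7,8} 1
  3 to go: {5,7,8} 3  {6,7,8} 1
  4 to go: {4,6,7,8} 1  {5,6,7,8} 4
  5 to go: {3,4,6,7,8} 1  {4,5,6,7,8} 5
  6 to go: {2,3,4,6,7,8} 1  {3,4,5,6,7,8} 6
  7 to go: {1,2,3,4,6,7,8} 1  {2,3,4,5,6,7,8} 7
  if 0:h drops first: 8 orders
  if 5:m drops first: 1 orders
heap linearizations: 9

9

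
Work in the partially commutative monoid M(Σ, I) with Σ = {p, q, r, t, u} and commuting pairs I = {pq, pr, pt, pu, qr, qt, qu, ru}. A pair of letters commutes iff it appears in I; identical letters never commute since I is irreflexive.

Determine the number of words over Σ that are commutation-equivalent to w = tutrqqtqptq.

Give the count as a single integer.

2310

drop 0:t onto floor
drop 1:u onto {0:t}
drop 2:t onto {1:u}
drop 3:r onto {2:t}
drop 4:q onto floor
drop 5:q onto {4:q}
drop 6:t onto {3:r}
drop 7:q onto {5:q}
drop 8:p onto floor
drop 9:t onto {6:t}
drop 10:q onto {7:q}
ground layer = {0:t, 4:q, 8:p}
drop-orders for the pieces not yet dropped (sum over which currently-grounded one goes next):
  1 to go: {8} 1  {9} 1  {10} 1
  2 to go: {6,9} 1  {7,10} 1  {8,9} 2  {8,10} 2  {9,10} 2
  3 to go: {3,6,9} 1  {5,7,10} 1  {6,8,9} 3  {6,9,10} 3  {7,8,10} 3  {7,9,10} 3  {8,9,10} 6
  4 to go: {2,3,6,9} 1  {3,6,8,9} 4  {3,6,9,10} 4  {4,5,7,10} 1  {5,7,8,10} 4  {5,7,9,10} 4  {6,7,9,10} 6  {6,8,9,10} 12  {7,8,9,10} 12
  5 to go: {1,2,3,6,9} 1  {2,3,6,8,9} 5  {2,3,6,9,10} 5  {3,6,7,9,10} 10  {3,6,8,9,10} 20  {4,5,7,8,10} 5  {4,5,7,9,10} 5  {5,6,7,9,10} 10  {5,7,8,9,10} 20  {6,7,8,9,10} 30
  6 to go: {0,1,2,3,6,9} 1  {1,2,3,6,8,9} 6  {1,2,3,6,9,10} 6  {2,3,6,7,9,10} 15  {2,3,6,8,9,10} 30  {3,5,6,7,9,10} 20  {3,6,7,8,9,10} 60  {4,5,6,7,9,10} 15  {4,5,7,8,9,10} 30  {5,6,7,8,9,10} 60
  7 to go: {0,1,2,3,6,8,9} 7  {0,1,2,3,6,9,10} 7  {1,2,3,6,7,9,10} 21  {1,2,3,6,8,9,10} 42  {2,3,5,6,7,9,10} 35  {2,3,6,7,8,9,10} 105  {3,4,5,6,7,9,10} 35  {3,5,6,7,8,9,10} 140  {4,5,6,7,8,9,10} 105
  8 to go: {0,1,2,3,6,7,9,10} 28  {0,1,2,3,6,8,9,10} 56  {1,2,3,5,6,7,9,10} 56  {1,2,3,6,7,8,9,10} 168  {2,3,4,5,6,7,9,10} 70  {2,3,5,6,7,8,9,10} 280  {3,4,5,6,7,8,9,10} 280
  9 to go: {0,1,2,3,5,6,7,9,10} 84  {0,1,2,3,6,7,8,9,10} 252  {1,2,3,4,5,6,7,9,10} 126  {1,2,3,5,6,7,8,9,10} 504  {2,3,4,5,6,7,8,9,10} 630
  if 0:t drops first: 1260 orders
  if 4:q drops first: 840 orders
  if 8:p drops first: 210 orders
heap linearizations: 2310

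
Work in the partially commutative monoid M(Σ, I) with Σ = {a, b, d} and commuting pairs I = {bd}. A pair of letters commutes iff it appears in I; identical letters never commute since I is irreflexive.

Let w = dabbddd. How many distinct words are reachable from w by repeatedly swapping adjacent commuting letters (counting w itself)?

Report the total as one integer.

10

#0=d has no predecessor
#1=a depends on [0:d]
#2=b depends on [1:a]
#3=b depends on [2:b]
#4=d depends on [1:a]
#5=d depends on [4:d]
#6=d depends on [5:d]
sources: [0:d]
N(rest) = Σ N(rest − s) over sources s of rest; N(one piece) = 1:
  size 1 → [3]=1  [6]=1
  size 2 → [2,3]=1  [3,6]=2  [5,6]=1
  size 3 → [2,3,6]=3  [3,5,6]=3  [4,5,6]=1
  size 4 → [2,3,5,6]=6  [3,4,5,6]=4
  size 5 → [2,3,4,5,6]=10
  first=0(d) contributes 10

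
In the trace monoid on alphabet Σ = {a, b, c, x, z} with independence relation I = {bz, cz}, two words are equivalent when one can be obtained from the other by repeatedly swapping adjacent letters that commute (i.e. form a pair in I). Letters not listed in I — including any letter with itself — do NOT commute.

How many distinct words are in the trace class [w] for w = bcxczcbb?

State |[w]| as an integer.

5

#0=b has no predecessor
#1=c depends on [0:b]
#2=x depends on [1:c]
#3=c depends on [2:x]
#4=z depends on [2:x]
#5=c depends on [3:c]
#6=b depends on [5:c]
#7=b depends on [6:b]
sources: [0:b]
N(rest) = Σ N(rest − s) over sources s of rest; N(one piece) = 1:
  size 1 → [4]=1  [7]=1
  size 2 → [4,7]=2  [6,7]=1
  size 3 → [4,6,7]=3  [5,6,7]=1
  size 4 → [3,5,6,7]=1  [4,5,6,7]=4
  size 5 → [3,4,5,6,7]=5
  size 6 → [2,3,4,5,6,7]=5
  first=0(b) contributes 5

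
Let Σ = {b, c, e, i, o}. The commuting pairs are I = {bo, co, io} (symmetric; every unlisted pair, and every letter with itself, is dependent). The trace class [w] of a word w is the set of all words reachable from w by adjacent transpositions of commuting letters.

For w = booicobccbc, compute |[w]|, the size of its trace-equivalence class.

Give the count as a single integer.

piece 0:b — minimal
piece 1:o — minimal
piece 2:o rests on {1:o}
piece 3:i rests on {0:b}
piece 4:c rests on {3:i}
piece 5:o rests on {2:o}
piece 6:b rests on {4:c}
piece 7:c rests on {6:b}
piece 8:c rests on {7:c}
piece 9:b rests on {8:c}
piece 10:c rests on {9:b}
minimal pieces: {0:b, 1:o}
ways to finish when only these pieces remain (= sum over removing one remaining piece with nothing left below it):
  1 left: {5}→1  {10}→1
  2 left: {2,5}→1  {5,10}→2  {9,10}→1
  3 left: {1,2,5}→1  {2,5,10}→3  {5,9,10}→3  {8,9,10}→1
  4 left: {1,2,5,10}→4  {2,5,9,10}→6  {5,8,9,10}→4  {7,8,9,10}→1
  5 left: {1,2,5,9,10}→10  {2,5,8,9,10}→10  {5,7,8,9,10}→5  {6,7,8,9,10}→1
  6 left: {1,2,5,8,9,10}→20  {2,5,7,8,9,10}→15  {4,6,7,8,9,10}→1  {5,6,7,8,9,10}→6
  7 left: {1,2,5,7,8,9,10}→35  {2,5,6,7,8,9,10}→21  {3,4,6,7,8,9,10}→1  {4,5,6,7,8,9,10}→7
  8 left: {0,3,4,6,7,8,9,10}→1  {1,2,5,6,7,8,9,10}→56  {2,4,5,6,7,8,9,10}→28  {3,4,5,6,7,8,9,10}→8
  9 left: {0,3,4,5,6,7,8,9,10}→9  {1,2,4,5,6,7,8,9,10}→84  {2,3,4,5,6,7,8,9,10}→36
  placing 0:b first → 120 extensions
  placing 1:o first → 45 extensions
total linear extensions = 165

165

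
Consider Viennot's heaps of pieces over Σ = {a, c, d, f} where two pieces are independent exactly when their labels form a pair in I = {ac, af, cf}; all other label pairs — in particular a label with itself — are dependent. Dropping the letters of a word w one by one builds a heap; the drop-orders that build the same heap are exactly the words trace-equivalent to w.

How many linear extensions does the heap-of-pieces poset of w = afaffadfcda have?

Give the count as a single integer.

40

piece 0:a — minimal
piece 1:f — minimal
piece 2:a rests on {0:a}
piece 3:f rests on {1:f}
piece 4:f rests on {3:f}
piece 5:a rests on {2:a}
piece 6:d rests on {4:f, 5:a}
piece 7:f rests on {6:d}
piece 8:c rests on {6:d}
piece 9:d rests on {7:f, 8:c}
piece 10:a rests on {9:d}
minimal pieces: {0:a, 1:f}
ways to finish when only these pieces remain (= sum over removing one remaining piece with nothing left below it):
  1 left: {10}→1
  2 left: {9,10}→1
  3 left: {7,9,10}→1  {8,9,10}→1
  4 left: {7,8,9,10}→2
  5 left: {6,7,8,9,10}→2
  6 left: {4,6,7,8,9,10}→2  {5,6,7,8,9,10}→2
  7 left: {2,5,6,7,8,9,10}→2  {3,4,6,7,8,9,10}→2  {4,5,6,7,8,9,10}→4
  8 left: {0,2,5,6,7,8,9,10}→2  {1,3,4,6,7,8,9,10}→2  {2,4,5,6,7,8,9,10}→6  {3,4,5,6,7,8,9,10}→6
  9 left: {0,2,4,5,6,7,8,9,10}→8  {1,3,4,5,6,7,8,9,10}→8  {2,3,4,5,6,7,8,9,10}→12
  placing 0:a first → 20 extensions
  placing 1:f first → 20 extensions
total linear extensions = 40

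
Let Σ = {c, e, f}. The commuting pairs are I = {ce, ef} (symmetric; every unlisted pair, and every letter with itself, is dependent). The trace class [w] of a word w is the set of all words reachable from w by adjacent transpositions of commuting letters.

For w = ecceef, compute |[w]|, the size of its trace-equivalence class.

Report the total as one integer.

20

drop 0:e onto floor
drop 1:c onto floor
drop 2:c onto {1:c}
drop 3:e onto {0:e}
drop 4:e onto {3:e}
drop 5:f onto {2:c}
ground layer = {0:e, 1:c}
drop-orders for the pieces not yet dropped (sum over which currently-grounded one goes next):
  1 to go: {4} 1  {5} 1
  2 to go: {2,5} 1  {3,4} 1  {4,5} 2
  3 to go: {0,3,4} 1  {1,2,5} 1  {2,4,5} 3  {3,4,5} 3
  4 to go: {0,3,4,5} 4  {1,2,4,5} 4  {2,3,4,5} 6
  if 0:e drops first: 10 orders
  if 1:c drops first: 10 orders
heap linearizations: 20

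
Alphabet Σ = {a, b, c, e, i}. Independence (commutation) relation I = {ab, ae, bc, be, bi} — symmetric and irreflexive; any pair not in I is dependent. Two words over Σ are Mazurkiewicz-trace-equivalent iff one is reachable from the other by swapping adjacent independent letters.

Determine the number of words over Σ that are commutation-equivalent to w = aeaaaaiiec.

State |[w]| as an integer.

6

piece 0:a — minimal
piece 1:e — minimal
piece 2:a rests on {0:a}
piece 3:a rests on {2:a}
piece 4:a rests on {3:a}
piece 5:a rests on {4:a}
piece 6:i rests on {1:e, 5:a}
piece 7:i rests on {6:i}
piece 8:e rests on {7:i}
piece 9:c rests on {8:e}
minimal pieces: {0:a, 1:e}
ways to finish when only these pieces remain (= sum over removing one remaining piece with nothing left below it):
  1 left: {9}→1
  2 left: {8,9}→1
  3 left: {7,8,9}→1
  4 left: {6,7,8,9}→1
  5 left: {1,6,7,8,9}→1  {5,6,7,8,9}→1
  6 left: {1,5,6,7,8,9}→2  {4,5,6,7,8,9}→1
  7 left: {1,4,5,6,7,8,9}→3  {3,4,5,6,7,8,9}→1
  8 left: {1,3,4,5,6,7,8,9}→4  {2,3,4,5,6,7,8,9}→1
  placing 0:a first → 5 extensions
  placing 1:e first → 1 extensions
total linear extensions = 6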